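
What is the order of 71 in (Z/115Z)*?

11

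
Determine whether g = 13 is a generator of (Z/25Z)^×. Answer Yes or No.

Yes

φ(25) = φ(5^2) = 5·(5−1) = 20 = 2^2 · 5.
13 is a primitive root mod 25 iff 13^(φ(25)/q) ≢ 1 for every prime q | φ(25), i.e. q ∈ {2, 5}.
13^10 ≡ 24 (mod 25)  [q = 2: ≢ 1 ✓]
13^4 ≡ 11 (mod 25)  [q = 5: ≢ 1 ✓]
None equal 1, so ord_25(13) = 20: 13 is a primitive root.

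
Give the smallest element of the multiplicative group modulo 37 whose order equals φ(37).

φ(37) = 37 − 1 = 36 = 2^2 · 3^2.
g is a primitive root iff g^(36/q) ≢ 1 (mod 37) for each prime q ∈ {2, 3}.
g = 2: 2^18 ≡ 36; 2^12 ≡ 26 — none is 1, so 2 is a primitive root.
The smallest primitive root modulo 37 is 2.

2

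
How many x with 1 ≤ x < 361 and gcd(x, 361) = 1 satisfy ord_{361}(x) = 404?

0

φ(361) = φ(19^2) = 19·(19−1) = 342 = 2 · 3^2 · 19.
Since (Z/361Z)^× is cyclic of order 342, the number of elements of order d is φ(d) when d | 342 and 0 otherwise.
Here 342 is not a multiple of 404, so there are no elements of order 404.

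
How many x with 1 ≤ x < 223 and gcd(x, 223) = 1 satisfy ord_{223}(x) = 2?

φ(223) = 223 − 1 = 222 = 2 · 3 · 37.
(Z/223Z)^× is cyclic (|G| = 222); a cyclic group of order m has exactly φ(d) elements of each order d | m, and none otherwise.
2 | 222, and φ(2) = 2 − 1 = 1.

1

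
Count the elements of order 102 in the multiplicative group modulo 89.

0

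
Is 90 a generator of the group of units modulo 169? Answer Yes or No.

No

φ(169) = φ(13^2) = 13·(13−1) = 156 = 2^2 · 3 · 13.
Test 90^(156/q) mod 169 for each prime factor q of 156:
90^78 ≡ 1 (mod 169)  [q = 2: ≡ 1 ✗]
90^52 ≡ 1 (mod 169)  [q = 3: ≡ 1 ✗]
90^12 ≡ 92 (mod 169)  [q = 13: ≢ 1 ✓]
Since 90^78 ≡ 1, the order of 90 divides 78 < 156, so 90 is not a primitive root.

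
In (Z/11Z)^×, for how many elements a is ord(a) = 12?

0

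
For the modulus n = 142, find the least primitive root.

φ(142) = φ(2)·φ(71) = 1·70 = 70 = 2 · 5 · 7.
Test candidates g = 2, 3, … against the prime factors q ∈ {2, 5, 7} of φ(142): g is a generator iff g^(70/q) ≢ 1 for every such q.
g = 2: gcd(2, 142) = 2 > 1, not a unit — skip.
g = 3: 3^35 ≡ 1 — hits 1, so not a primitive root.
g = 4: gcd(4, 142) = 2 > 1, not a unit — skip.
g = 5: 5^35 ≡ 1 — hits 1, so not a primitive root.
g = 6: gcd(6, 142) = 2 > 1, not a unit — skip.
g = 7: 7^35 ≡ 141; 7^14 ≡ 125; 7^10 ≡ 45 — none is 1, so 7 is a primitive root.
So 7 is the smallest generator of (Z/142Z)^×.

7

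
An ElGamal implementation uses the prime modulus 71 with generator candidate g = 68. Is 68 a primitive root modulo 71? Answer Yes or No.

Yes

φ(71) = 71 − 1 = 70 = 2 · 5 · 7.
Test 68^(70/q) mod 71 for each prime factor q of 70:
68^35 ≡ 70 (mod 71)  [q = 2: ≢ 1 ✓]
68^14 ≡ 54 (mod 71)  [q = 5: ≢ 1 ✓]
68^10 ≡ 48 (mod 71)  [q = 7: ≢ 1 ✓]
None equal 1, so ord_71(68) = 70: 68 is a primitive root.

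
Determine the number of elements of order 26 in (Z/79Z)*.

12

φ(79) = 79 − 1 = 78 = 2 · 3 · 13.
In a cyclic group of order 78, there are φ(d) elements of order d for each divisor d of 78, and zero for non-divisors.
26 = 2 · 13 divides 78, and φ(26) = 12.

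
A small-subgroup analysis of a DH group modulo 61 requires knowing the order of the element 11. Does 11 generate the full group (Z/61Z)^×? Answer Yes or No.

No

φ(61) = 61 − 1 = 60 = 2^2 · 3 · 5.
11 is a primitive root mod 61 iff 11^(φ(61)/q) ≢ 1 for every prime q | φ(61), i.e. q ∈ {2, 3, 5}.
11^30 ≡ 60 (mod 61)  [q = 2: ≢ 1 ✓]
11^20 ≡ 1 (mod 61)  [q = 3: ≡ 1 ✗]
11^12 ≡ 1 (mod 61)  [q = 5: ≡ 1 ✗]
The check at q = 3 fails, so 11 generates a proper subgroup.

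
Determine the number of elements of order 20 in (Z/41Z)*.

8

φ(41) = 41 − 1 = 40 = 2^3 · 5.
Since (Z/41Z)^× is cyclic of order 40, the number of elements of order d is φ(d) when d | 40 and 0 otherwise.
20 = 2^2 · 5 divides 40, and φ(20) = 8.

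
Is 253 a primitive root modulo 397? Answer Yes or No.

φ(397) = 397 − 1 = 396 = 2^2 · 3^2 · 11.
An element g generates (Z/397Z)^× iff g^(396/q) ≢ 1 (mod 397) for each prime q ∈ {2, 3, 11}.
253^198 ≡ 1 (mod 397)  [q = 2: ≡ 1 ✗]
253^132 ≡ 362 (mod 397)  [q = 3: ≢ 1 ✓]
253^36 ≡ 16 (mod 397)  [q = 11: ≢ 1 ✓]
Since 253^198 ≡ 1, the order of 253 divides 198 < 396, so 253 is not a primitive root.

No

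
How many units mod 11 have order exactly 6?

φ(11) = 11 − 1 = 10 = 2 · 5.
(Z/11Z)^× is cyclic (|G| = 10); a cyclic group of order m has exactly φ(d) elements of each order d | m, and none otherwise.
6 does not divide 10, so no element of (Z/11Z)^× has order 6.

0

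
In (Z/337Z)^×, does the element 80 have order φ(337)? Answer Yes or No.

Yes

φ(337) = 337 − 1 = 336 = 2^4 · 3 · 7.
Test 80^(336/q) mod 337 for each prime factor q of 336:
80^168 ≡ 336 (mod 337)  [q = 2: ≢ 1 ✓]
80^112 ≡ 128 (mod 337)  [q = 3: ≢ 1 ✓]
80^48 ≡ 64 (mod 337)  [q = 7: ≢ 1 ✓]
Every test exponent gives a nontrivial residue, hence 80 generates the full group.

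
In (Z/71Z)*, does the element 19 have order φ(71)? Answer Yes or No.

φ(71) = 71 − 1 = 70 = 2 · 5 · 7.
19 is a primitive root mod 71 iff 19^(φ(71)/q) ≢ 1 for every prime q | φ(71), i.e. q ∈ {2, 5, 7}.
19^35 ≡ 1 (mod 71)  [q = 2: ≡ 1 ✗]
19^14 ≡ 54 (mod 71)  [q = 5: ≢ 1 ✓]
19^10 ≡ 37 (mod 71)  [q = 7: ≢ 1 ✓]
19^35 ≡ 1 shows ord(19) | 35, strictly less than φ(71); not a primitive root.

No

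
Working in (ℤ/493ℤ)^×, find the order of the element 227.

112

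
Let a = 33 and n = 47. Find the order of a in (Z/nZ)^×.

46

Since 33 ∈ (Z/47Z)^×, its order divides φ(47) = 47 − 1 = 46 = 2 · 23.
Divisors of 46: 1, 2, 23, 46.
Check 33^d mod 47 for each divisor in increasing order:
33^1 ≡ 33 (mod 47)
33^2 ≡ 8 (mod 47)
33^23 ≡ 46 (mod 47)
33^46 ≡ 1 (mod 47) ✓
Therefore the multiplicative order of 33 modulo 47 is 46.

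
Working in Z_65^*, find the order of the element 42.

12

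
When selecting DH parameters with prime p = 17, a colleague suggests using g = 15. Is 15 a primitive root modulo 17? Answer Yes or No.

φ(17) = 17 − 1 = 16 = 2^4.
It suffices to check that the order of 15 is not a proper divisor of 16: compute 15^(16/q) for q ∈ {2}.
15^8 ≡ 1 (mod 17)  [q = 2: ≡ 1 ✗]
The check at q = 2 fails, so 15 generates a proper subgroup.

No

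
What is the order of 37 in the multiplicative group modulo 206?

34

The order of 37 must divide φ(206) = φ(2)·φ(103) = 1·102 = 102 = 2 · 3 · 17.
Divisors of 102: 1, 2, 3, 6, 17, 34, 51, 102.
Test each divisor d:
37^1 ≡ 37 (mod 206)
37^2 ≡ 133 (mod 206)
37^3 ≡ 183 (mod 206)
37^6 ≡ 117 (mod 206)
37^17 ≡ 205 (mod 206)
37^34 ≡ 1 (mod 206) ✓
So ord_206(37) = 34.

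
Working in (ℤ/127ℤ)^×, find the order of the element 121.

Since 121 ∈ (Z/127Z)^×, its order divides φ(127) = 127 − 1 = 126 = 2 · 3^2 · 7.
Divisors of 126: 1, 2, 3, 6, 7, 9, 14, 18, 21, 42, 63, 126.
Test each divisor d:
121^1 ≡ 121
121^2 ≡ 36
121^3 ≡ 38
121^6 ≡ 47
121^7 ≡ 99
121^9 ≡ 8
121^14 ≡ 22
121^18 ≡ 64
121^21 ≡ 19
121^42 ≡ 107
121^63 ≡ 1
So ord_127(121) = 63.

63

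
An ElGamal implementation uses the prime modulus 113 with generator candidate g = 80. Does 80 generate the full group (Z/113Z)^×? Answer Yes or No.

Yes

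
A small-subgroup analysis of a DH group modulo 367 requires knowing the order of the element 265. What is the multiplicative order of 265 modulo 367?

By Lagrange's theorem, ord_367(265) divides φ(367) = 367 − 1 = 366 = 2 · 3 · 61.
Divisors of 366: 1, 2, 3, 6, 61, 122, 183, 366.
Test each divisor d:
265^1 ≡ 265 (mod 367)
265^2 ≡ 128 (mod 367)
265^3 ≡ 156 (mod 367)
265^6 ≡ 114 (mod 367)
265^61 ≡ 84 (mod 367)
265^122 ≡ 83 (mod 367)
265^183 ≡ 366 (mod 367)
265^366 ≡ 1 (mod 367) ✓
Therefore the multiplicative order of 265 modulo 367 is 366.

366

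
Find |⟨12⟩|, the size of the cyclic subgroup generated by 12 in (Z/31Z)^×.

The order of 12 must divide φ(31) = 31 − 1 = 30 = 2 · 3 · 5.
Divisors of 30: 1, 2, 3, 5, 6, 10, 15, 30.
Evaluate successive powers at the divisors of 30:
12^1 ≡ 12 (mod 31)
12^2 ≡ 20 (mod 31)
12^3 ≡ 23 (mod 31)
12^5 ≡ 26 (mod 31)
12^6 ≡ 2 (mod 31)
12^10 ≡ 25 (mod 31)
12^15 ≡ 30 (mod 31)
12^30 ≡ 1 (mod 31) ✓
Hence ord(12) = 30.

30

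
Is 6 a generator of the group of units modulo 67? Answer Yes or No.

No

φ(67) = 67 − 1 = 66 = 2 · 3 · 11.
It suffices to check that the order of 6 is not a proper divisor of 66: compute 6^(66/q) for q ∈ {2, 3, 11}.
6^33 ≡ 1 (mod 67)  [q = 2: ≡ 1 ✗]
6^22 ≡ 37 (mod 67)  [q = 3: ≢ 1 ✓]
6^6 ≡ 24 (mod 67)  [q = 11: ≢ 1 ✓]
The check at q = 2 fails, so 6 generates a proper subgroup.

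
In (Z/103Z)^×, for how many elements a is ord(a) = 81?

0

φ(103) = 103 − 1 = 102 = 2 · 3 · 17.
Since (Z/103Z)^× is cyclic of order 102, the number of elements of order d is φ(d) when d | 102 and 0 otherwise.
Here 102 is not a multiple of 81, so there are no elements of order 81.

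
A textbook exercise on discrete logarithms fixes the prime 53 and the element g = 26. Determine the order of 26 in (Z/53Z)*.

52

ord(26) | φ(53) = 53 − 1 = 52 = 2^2 · 13.
Divisors of 52: 1, 2, 4, 13, 26, 52.
Test each divisor d:
26^1 ≡ 26
26^2 ≡ 40
26^4 ≡ 10
26^13 ≡ 30
26^26 ≡ 52
26^52 ≡ 1
So ord_53(26) = 52.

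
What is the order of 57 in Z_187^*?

80

By Lagrange's theorem, ord_187(57) divides φ(187) = φ(11·17) = (11−1)·(17−1) = 10·16 = 160 = 2^5 · 5.
Divisors of 160: 1, 2, 4, 5, 8, 10, 16, 20, 32, 40, 80, 160.
Test each divisor d:
57^1 ≡ 57
57^2 ≡ 70
57^4 ≡ 38
57^5 ≡ 109
57^8 ≡ 135
57^10 ≡ 100
57^16 ≡ 86
57^20 ≡ 89
57^32 ≡ 103
57^40 ≡ 67
57^80 ≡ 1
Hence ord(57) = 80.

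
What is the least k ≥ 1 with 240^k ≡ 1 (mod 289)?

By Lagrange's theorem, ord_289(240) divides φ(289) = φ(17^2) = 17·(17−1) = 272 = 2^4 · 17.
Divisors of 272: 1, 2, 4, 8, 16, 17, 34, 68, 136, 272.
Check 240^d mod 289 for each divisor in increasing order:
240^1 ≡ 240
240^2 ≡ 89
240^4 ≡ 118
240^8 ≡ 52
240^16 ≡ 103
240^17 ≡ 155
240^34 ≡ 38
240^68 ≡ 288
240^136 ≡ 1
So ord_289(240) = 136.

136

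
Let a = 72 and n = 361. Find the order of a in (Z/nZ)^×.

342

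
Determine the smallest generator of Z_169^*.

φ(169) = φ(13^2) = 13·(13−1) = 156 = 2^2 · 3 · 13.
g is a primitive root iff g^(156/q) ≢ 1 (mod 169) for each prime q ∈ {2, 3, 13}.
g = 2: 2^78 ≡ 168; 2^52 ≡ 146; 2^12 ≡ 40 — none is 1, so 2 is a primitive root.
Hence the least primitive root of 169 is 2.

2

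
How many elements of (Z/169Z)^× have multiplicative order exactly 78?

φ(169) = φ(13^2) = 13·(13−1) = 156 = 2^2 · 3 · 13.
In a cyclic group of order 156, there are φ(d) elements of order d for each divisor d of 156, and zero for non-divisors.
78 = 2 · 3 · 13 divides 156, and φ(78) = 24.

24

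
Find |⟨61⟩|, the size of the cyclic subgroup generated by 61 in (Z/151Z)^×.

150

Since 61 ∈ (Z/151Z)^×, its order divides φ(151) = 151 − 1 = 150 = 2 · 3 · 5^2.
Divisors of 150: 1, 2, 3, 5, 6, 10, 15, 25, 30, 50, 75, 150.
Test each divisor d:
61^1 ≡ 61 (mod 151)
61^2 ≡ 97 (mod 151)
61^3 ≡ 28 (mod 151)
61^5 ≡ 149 (mod 151)
61^6 ≡ 29 (mod 151)
61^10 ≡ 4 (mod 151)
61^15 ≡ 143 (mod 151)
61^25 ≡ 119 (mod 151)
61^30 ≡ 64 (mod 151)
61^50 ≡ 118 (mod 151)
61^75 ≡ 150 (mod 151)
61^150 ≡ 1 (mod 151) ✓
Hence ord(61) = 150.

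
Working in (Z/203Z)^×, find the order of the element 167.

14

Since 167 ∈ (Z/203Z)^×, its order divides φ(203) = φ(7·29) = (7−1)·(29−1) = 6·28 = 168 = 2^3 · 3 · 7.
Divisors of 168: 1, 2, 3, 4, 6, 7, 8, 12, 14, 21, 24, 28, 42, 56, 84, 168.
Compute 167^d (mod 203) for the divisors d until we hit 1:
167^1 ≡ 167 (mod 203)
167^2 ≡ 78 (mod 203)
167^3 ≡ 34 (mod 203)
167^4 ≡ 197 (mod 203)
167^6 ≡ 141 (mod 203)
167^7 ≡ 202 (mod 203)
167^8 ≡ 36 (mod 203)
167^12 ≡ 190 (mod 203)
167^14 ≡ 1 (mod 203) ✓
Hence ord(167) = 14.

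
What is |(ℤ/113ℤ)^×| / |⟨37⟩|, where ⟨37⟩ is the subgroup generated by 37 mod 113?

1

Since 37 ∈ (Z/113Z)^×, its order divides φ(113) = 113 − 1 = 112 = 2^4 · 7.
Divisors of 112: 1, 2, 4, 7, 8, 14, 16, 28, 56, 112.
Check 37^d mod 113 for each divisor in increasing order:
37^1 ≡ 37
37^2 ≡ 13
37^4 ≡ 56
37^7 ≡ 42
37^8 ≡ 85
37^14 ≡ 69
37^16 ≡ 106
37^28 ≡ 15
37^56 ≡ 112
37^112 ≡ 1
So ord_113(37) = 112, hence |⟨37⟩| = 112.
Index = |(Z/113Z)^×| / |⟨37⟩| = 112 / 112 = 1.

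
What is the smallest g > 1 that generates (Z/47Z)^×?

φ(47) = 47 − 1 = 46 = 2 · 23.
Test candidates g = 2, 3, … against the prime factors q ∈ {2, 23} of φ(47): g is a generator iff g^(46/q) ≢ 1 for every such q.
g = 2: 2^23 ≡ 1 — hits 1, so not a primitive root.
g = 3: 3^23 ≡ 1 — hits 1, so not a primitive root.
g = 4: 4^23 ≡ 1 — hits 1, so not a primitive root.
g = 5: 5^23 ≡ 46; 5^2 ≡ 25 — none is 1, so 5 is a primitive root.
The smallest primitive root modulo 47 is 5.

5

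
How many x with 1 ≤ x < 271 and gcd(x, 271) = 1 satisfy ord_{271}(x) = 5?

φ(271) = 271 − 1 = 270 = 2 · 3^3 · 5.
Since (Z/271Z)^× is cyclic of order 270, the number of elements of order d is φ(d) when d | 270 and 0 otherwise.
5 | 270, and φ(5) = 5 − 1 = 4.

4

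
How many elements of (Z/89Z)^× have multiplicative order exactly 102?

φ(89) = 89 − 1 = 88 = 2^3 · 11.
(Z/89Z)^× is cyclic (|G| = 88); a cyclic group of order m has exactly φ(d) elements of each order d | m, and none otherwise.
102 does not divide 88, so no element of (Z/89Z)^× has order 102.

0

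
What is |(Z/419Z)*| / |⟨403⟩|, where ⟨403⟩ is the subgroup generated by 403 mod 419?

ord(403) | φ(419) = 419 − 1 = 418 = 2 · 11 · 19.
Divisors of 418: 1, 2, 11, 19, 22, 38, 209, 418.
Test each divisor d:
403^1 ≡ 403 (mod 419)
403^2 ≡ 256 (mod 419)
403^11 ≡ 412 (mod 419)
403^19 ≡ 317 (mod 419)
403^22 ≡ 49 (mod 419)
403^38 ≡ 348 (mod 419)
403^209 ≡ 418 (mod 419)
403^418 ≡ 1 (mod 419) ✓
So ord_419(403) = 418, hence |⟨403⟩| = 418.
[(Z/419Z)^× : ⟨403⟩] = 418/418 = 1.

1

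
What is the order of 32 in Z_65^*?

ord(32) | φ(65) = φ(5·13) = (5−1)·(13−1) = 4·12 = 48 = 2^4 · 3.
Divisors of 48: 1, 2, 3, 4, 6, 8, 12, 16, 24, 48.
Check 32^d mod 65 for each divisor in increasing order:
32^1 ≡ 32 (mod 65)
32^2 ≡ 49 (mod 65)
32^3 ≡ 8 (mod 65)
32^4 ≡ 61 (mod 65)
32^6 ≡ 64 (mod 65)
32^8 ≡ 16 (mod 65)
32^12 ≡ 1 (mod 65) ✓
So ord_65(32) = 12.

12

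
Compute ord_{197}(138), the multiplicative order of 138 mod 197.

The order of 138 must divide φ(197) = 197 − 1 = 196 = 2^2 · 7^2.
Divisors of 196: 1, 2, 4, 7, 14, 28, 49, 98, 196.
Compute 138^d (mod 197) for the divisors d until we hit 1:
138^1 ≡ 138 (mod 197)
138^2 ≡ 132 (mod 197)
138^4 ≡ 88 (mod 197)
138^7 ≡ 19 (mod 197)
138^14 ≡ 164 (mod 197)
138^28 ≡ 104 (mod 197)
138^49 ≡ 196 (mod 197)
138^98 ≡ 1 (mod 197) ✓
Hence ord(138) = 98.

98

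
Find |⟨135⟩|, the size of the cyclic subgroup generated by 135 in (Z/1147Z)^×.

By Lagrange's theorem, ord_1147(135) divides φ(1147) = φ(31·37) = (31−1)·(37−1) = 30·36 = 1080 = 2^3 · 3^3 · 5.
Divisors of 1080: 1, 2, 3, 4, 5, 6, 8, 9, 10, 12, 15, 18, 20, 24, 27, 30, 36, 40, 45, 54, 60, 72, 90, 108, 120, 135, 180, 216, 270, 360, 540, 1080.
Test each divisor d:
135^1 ≡ 135 (mod 1147)
135^2 ≡ 1020 (mod 1147)
135^3 ≡ 60 (mod 1147)
135^4 ≡ 71 (mod 1147)
135^5 ≡ 409 (mod 1147)
135^6 ≡ 159 (mod 1147)
135^8 ≡ 453 (mod 1147)
135^9 ≡ 364 (mod 1147)
135^10 ≡ 966 (mod 1147)
135^12 ≡ 47 (mod 1147)
135^15 ≡ 526 (mod 1147)
135^18 ≡ 591 (mod 1147)
135^20 ≡ 645 (mod 1147)
135^24 ≡ 1062 (mod 1147)
135^27 ≡ 635 (mod 1147)
135^30 ≡ 249 (mod 1147)
135^36 ≡ 593 (mod 1147)
135^40 ≡ 811 (mod 1147)
135^45 ≡ 216 (mod 1147)
135^54 ≡ 628 (mod 1147)
135^60 ≡ 63 (mod 1147)
135^72 ≡ 667 (mod 1147)
135^90 ≡ 776 (mod 1147)
135^108 ≡ 963 (mod 1147)
135^120 ≡ 528 (mod 1147)
135^135 ≡ 154 (mod 1147)
135^180 ≡ 1 (mod 1147) ✓
Therefore the multiplicative order of 135 modulo 1147 is 180.

180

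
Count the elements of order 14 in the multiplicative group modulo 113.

6

φ(113) = 113 − 1 = 112 = 2^4 · 7.
Since (Z/113Z)^× is cyclic of order 112, the number of elements of order d is φ(d) when d | 112 and 0 otherwise.
14 = 2 · 7 divides 112, and φ(14) = 6.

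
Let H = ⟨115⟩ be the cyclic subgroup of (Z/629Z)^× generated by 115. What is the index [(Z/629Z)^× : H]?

16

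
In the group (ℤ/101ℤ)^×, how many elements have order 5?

4

φ(101) = 101 − 1 = 100 = 2^2 · 5^2.
In a cyclic group of order 100, there are φ(d) elements of order d for each divisor d of 100, and zero for non-divisors.
5 | 100, and φ(5) = 5 − 1 = 4.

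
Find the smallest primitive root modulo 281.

3

φ(281) = 281 − 1 = 280 = 2^3 · 5 · 7.
g is a primitive root iff g^(280/q) ≢ 1 (mod 281) for each prime q ∈ {2, 5, 7}.
g = 2: 2^140 ≡ 1 — hits 1, so not a primitive root.
g = 3: 3^140 ≡ 280; 3^56 ≡ 86; 3^40 ≡ 249 — none is 1, so 3 is a primitive root.
So 3 is the smallest generator of (Z/281Z)^×.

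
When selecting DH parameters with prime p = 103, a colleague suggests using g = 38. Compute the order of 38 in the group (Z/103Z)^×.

51

Since 38 ∈ (Z/103Z)^×, its order divides φ(103) = 103 − 1 = 102 = 2 · 3 · 17.
Divisors of 102: 1, 2, 3, 6, 17, 34, 51, 102.
Test each divisor d:
38^1 ≡ 38 (mod 103)
38^2 ≡ 2 (mod 103)
38^3 ≡ 76 (mod 103)
38^6 ≡ 8 (mod 103)
38^17 ≡ 46 (mod 103)
38^34 ≡ 56 (mod 103)
38^51 ≡ 1 (mod 103) ✓
Hence ord(38) = 51.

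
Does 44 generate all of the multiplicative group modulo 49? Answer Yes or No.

φ(49) = φ(7^2) = 7·(7−1) = 42 = 2 · 3 · 7.
Test 44^(42/q) mod 49 for each prime factor q of 42:
44^21 ≡ 1 (mod 49)  [q = 2: ≡ 1 ✗]
44^14 ≡ 18 (mod 49)  [q = 3: ≢ 1 ✓]
44^6 ≡ 43 (mod 49)  [q = 7: ≢ 1 ✓]
Since 44^21 ≡ 1, the order of 44 divides 21 < 42, so 44 is not a primitive root.

No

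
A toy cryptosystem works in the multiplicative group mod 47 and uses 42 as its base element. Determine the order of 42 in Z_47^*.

23

Since 42 ∈ (Z/47Z)^×, its order divides φ(47) = 47 − 1 = 46 = 2 · 23.
Divisors of 46: 1, 2, 23, 46.
Check 42^d mod 47 for each divisor in increasing order:
42^1 ≡ 42 (mod 47)
42^2 ≡ 25 (mod 47)
42^23 ≡ 1 (mod 47) ✓
Therefore the multiplicative order of 42 modulo 47 is 23.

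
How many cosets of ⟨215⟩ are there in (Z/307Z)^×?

2

ord(215) | φ(307) = 307 − 1 = 306 = 2 · 3^2 · 17.
Divisors of 306: 1, 2, 3, 6, 9, 17, 18, 34, 51, 102, 153, 306.
Check 215^d mod 307 for each divisor in increasing order:
215^1 ≡ 215
215^2 ≡ 175
215^3 ≡ 171
215^6 ≡ 76
215^9 ≡ 102
215^17 ≡ 274
215^18 ≡ 273
215^34 ≡ 168
215^51 ≡ 289
215^102 ≡ 17
215^153 ≡ 1
Thus |⟨215⟩| = ord(215) = 153.
The index is φ(307) / ord(215) = 306 / 153 = 2.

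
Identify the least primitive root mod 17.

3

φ(17) = 17 − 1 = 16 = 2^4.
g is a primitive root iff g^(16/q) ≢ 1 (mod 17) for each prime q ∈ {2}.
g = 2: 2^8 ≡ 1 — hits 1, so not a primitive root.
g = 3: 3^8 ≡ 16 — none is 1, so 3 is a primitive root.
So 3 is the smallest generator of (Z/17Z)^×.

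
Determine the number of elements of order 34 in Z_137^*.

16

φ(137) = 137 − 1 = 136 = 2^3 · 17.
Since (Z/137Z)^× is cyclic of order 136, the number of elements of order d is φ(d) when d | 136 and 0 otherwise.
34 = 2 · 17 divides 136, and φ(34) = 16.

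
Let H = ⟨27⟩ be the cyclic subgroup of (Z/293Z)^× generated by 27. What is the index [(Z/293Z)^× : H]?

1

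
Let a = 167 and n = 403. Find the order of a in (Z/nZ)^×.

60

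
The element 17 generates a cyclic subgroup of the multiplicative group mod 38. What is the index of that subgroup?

2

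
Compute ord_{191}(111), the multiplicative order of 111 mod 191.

190

By Lagrange's theorem, ord_191(111) divides φ(191) = 191 − 1 = 190 = 2 · 5 · 19.
Divisors of 190: 1, 2, 5, 10, 19, 38, 95, 190.
Test each divisor d:
111^1 ≡ 111 (mod 191)
111^2 ≡ 97 (mod 191)
111^5 ≡ 11 (mod 191)
111^10 ≡ 121 (mod 191)
111^19 ≡ 82 (mod 191)
111^38 ≡ 39 (mod 191)
111^95 ≡ 190 (mod 191)
111^190 ≡ 1 (mod 191) ✓
Hence ord(111) = 190.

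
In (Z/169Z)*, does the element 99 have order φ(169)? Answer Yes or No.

φ(169) = φ(13^2) = 13·(13−1) = 156 = 2^2 · 3 · 13.
99 is a primitive root mod 169 iff 99^(φ(169)/q) ≢ 1 for every prime q | φ(169), i.e. q ∈ {2, 3, 13}.
99^78 ≡ 168 (mod 169)  [q = 2: ≢ 1 ✓]
99^52 ≡ 1 (mod 169)  [q = 3: ≡ 1 ✗]
99^12 ≡ 1 (mod 169)  [q = 13: ≡ 1 ✗]
Since 99^52 ≡ 1, the order of 99 divides 52 < 156, so 99 is not a primitive root.

No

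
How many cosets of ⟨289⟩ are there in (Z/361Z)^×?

2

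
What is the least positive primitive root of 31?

3

φ(31) = 31 − 1 = 30 = 2 · 3 · 5.
g is a primitive root iff g^(30/q) ≢ 1 (mod 31) for each prime q ∈ {2, 3, 5}.
g = 2: 2^15 ≡ 1 — hits 1, so not a primitive root.
g = 3: 3^15 ≡ 30; 3^10 ≡ 25; 3^6 ≡ 16 — none is 1, so 3 is a primitive root.
Hence the least primitive root of 31 is 3.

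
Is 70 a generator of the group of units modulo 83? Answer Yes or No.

φ(83) = 83 − 1 = 82 = 2 · 41.
An element g generates (Z/83Z)^× iff g^(82/q) ≢ 1 (mod 83) for each prime q ∈ {2, 41}.
70^41 ≡ 1 (mod 83)  [q = 2: ≡ 1 ✗]
70^2 ≡ 3 (mod 83)  [q = 41: ≢ 1 ✓]
70^41 ≡ 1 shows ord(70) | 41, strictly less than φ(83); not a primitive root.

No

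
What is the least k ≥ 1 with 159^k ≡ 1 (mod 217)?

By Lagrange's theorem, ord_217(159) divides φ(217) = φ(7·31) = (7−1)·(31−1) = 6·30 = 180 = 2^2 · 3^2 · 5.
Divisors of 180: 1, 2, 3, 4, 5, 6, 9, 10, 12, 15, 18, 20, 30, 36, 45, 60, 90, 180.
Evaluate successive powers at the divisors of 180:
159^1 ≡ 159
159^2 ≡ 109
159^3 ≡ 188
159^4 ≡ 163
159^5 ≡ 94
159^6 ≡ 190
159^9 ≡ 132
159^10 ≡ 156
159^12 ≡ 78
159^15 ≡ 125
159^18 ≡ 64
159^20 ≡ 32
159^30 ≡ 1
Hence ord(159) = 30.

30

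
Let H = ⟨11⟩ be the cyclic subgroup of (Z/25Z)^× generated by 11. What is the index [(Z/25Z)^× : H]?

The order of 11 must divide φ(25) = φ(5^2) = 5·(5−1) = 20 = 2^2 · 5.
Divisors of 20: 1, 2, 4, 5, 10, 20.
Test each divisor d:
11^1 ≡ 11 (mod 25)
11^2 ≡ 21 (mod 25)
11^4 ≡ 16 (mod 25)
11^5 ≡ 1 (mod 25) ✓
The order of 11 is 5, so the subgroup it generates has 5 elements.
Index = |(Z/25Z)^×| / |⟨11⟩| = 20 / 5 = 4.

4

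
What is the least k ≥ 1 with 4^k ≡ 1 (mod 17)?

The order of 4 must divide φ(17) = 17 − 1 = 16 = 2^4.
Divisors of 16: 1, 2, 4, 8, 16.
Compute 4^d (mod 17) for the divisors d until we hit 1:
4^1 ≡ 4 (mod 17)
4^2 ≡ 16 (mod 17)
4^4 ≡ 1 (mod 17) ✓
The smallest such exponent is 4, so the order of 4 is 4.

4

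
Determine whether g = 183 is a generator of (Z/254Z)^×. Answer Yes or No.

Yes

φ(254) = φ(2)·φ(127) = 1·126 = 126 = 2 · 3^2 · 7.
It suffices to check that the order of 183 is not a proper divisor of 126: compute 183^(126/q) for q ∈ {2, 3, 7}.
183^63 ≡ 253 (mod 254)  [q = 2: ≢ 1 ✓]
183^42 ≡ 107 (mod 254)  [q = 3: ≢ 1 ✓]
183^18 ≡ 143 (mod 254)  [q = 7: ≢ 1 ✓]
Every test exponent gives a nontrivial residue, hence 183 generates the full group.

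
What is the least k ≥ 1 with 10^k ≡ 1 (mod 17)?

By Lagrange's theorem, ord_17(10) divides φ(17) = 17 − 1 = 16 = 2^4.
Divisors of 16: 1, 2, 4, 8, 16.
Compute 10^d (mod 17) for the divisors d until we hit 1:
10^1 ≡ 10 (mod 17)
10^2 ≡ 15 (mod 17)
10^4 ≡ 4 (mod 17)
10^8 ≡ 16 (mod 17)
10^16 ≡ 1 (mod 17) ✓
The smallest such exponent is 16, so the order of 10 is 16.

16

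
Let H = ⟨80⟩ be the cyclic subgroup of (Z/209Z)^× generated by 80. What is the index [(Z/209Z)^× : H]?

4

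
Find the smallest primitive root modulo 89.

3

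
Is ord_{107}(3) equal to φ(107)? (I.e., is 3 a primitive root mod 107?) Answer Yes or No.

φ(107) = 107 − 1 = 106 = 2 · 53.
It suffices to check that the order of 3 is not a proper divisor of 106: compute 3^(106/q) for q ∈ {2, 53}.
3^53 ≡ 1 (mod 107)  [q = 2: ≡ 1 ✗]
3^2 ≡ 9 (mod 107)  [q = 53: ≢ 1 ✓]
3^53 ≡ 1 shows ord(3) | 53, strictly less than φ(107); not a primitive root.

No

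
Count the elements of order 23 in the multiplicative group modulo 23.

0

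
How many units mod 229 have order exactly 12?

φ(229) = 229 − 1 = 228 = 2^2 · 3 · 19.
In a cyclic group of order 228, there are φ(d) elements of order d for each divisor d of 228, and zero for non-divisors.
12 = 2^2 · 3 divides 228, and φ(12) = 4.

4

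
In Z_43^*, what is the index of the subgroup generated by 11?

By Lagrange's theorem, ord_43(11) divides φ(43) = 43 − 1 = 42 = 2 · 3 · 7.
Divisors of 42: 1, 2, 3, 6, 7, 14, 21, 42.
Compute 11^d (mod 43) for the divisors d until we hit 1:
11^1 ≡ 11
11^2 ≡ 35
11^3 ≡ 41
11^6 ≡ 4
11^7 ≡ 1
So ord_43(11) = 7, hence |⟨11⟩| = 7.
[(Z/43Z)^× : ⟨11⟩] = 42/7 = 6.

6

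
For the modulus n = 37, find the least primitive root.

2

φ(37) = 37 − 1 = 36 = 2^2 · 3^2.
Test candidates g = 2, 3, … against the prime factors q ∈ {2, 3} of φ(37): g is a generator iff g^(36/q) ≢ 1 for every such q.
g = 2: 2^18 ≡ 36; 2^12 ≡ 26 — none is 1, so 2 is a primitive root.
So 2 is the smallest generator of (Z/37Z)^×.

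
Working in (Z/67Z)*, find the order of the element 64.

11

ord(64) | φ(67) = 67 − 1 = 66 = 2 · 3 · 11.
Divisors of 66: 1, 2, 3, 6, 11, 22, 33, 66.
Compute 64^d (mod 67) for the divisors d until we hit 1:
64^1 ≡ 64 (mod 67)
64^2 ≡ 9 (mod 67)
64^3 ≡ 40 (mod 67)
64^6 ≡ 59 (mod 67)
64^11 ≡ 1 (mod 67) ✓
So ord_67(64) = 11.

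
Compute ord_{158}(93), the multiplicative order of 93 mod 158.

The order of 93 must divide φ(158) = φ(2)·φ(79) = 1·78 = 78 = 2 · 3 · 13.
Divisors of 78: 1, 2, 3, 6, 13, 26, 39, 78.
Test each divisor d:
93^1 ≡ 93
93^2 ≡ 117
93^3 ≡ 137
93^6 ≡ 125
93^13 ≡ 157
93^26 ≡ 1
Therefore the multiplicative order of 93 modulo 158 is 26.

26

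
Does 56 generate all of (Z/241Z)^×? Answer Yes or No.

Yes

φ(241) = 241 − 1 = 240 = 2^4 · 3 · 5.
56 is a primitive root mod 241 iff 56^(φ(241)/q) ≢ 1 for every prime q | φ(241), i.e. q ∈ {2, 3, 5}.
56^120 ≡ 240 (mod 241)  [q = 2: ≢ 1 ✓]
56^80 ≡ 15 (mod 241)  [q = 3: ≢ 1 ✓]
56^48 ≡ 91 (mod 241)  [q = 5: ≢ 1 ✓]
None equal 1, so ord_241(56) = 240: 56 is a primitive root.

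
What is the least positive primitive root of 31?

φ(31) = 31 − 1 = 30 = 2 · 3 · 5.
g is a primitive root iff g^(30/q) ≢ 1 (mod 31) for each prime q ∈ {2, 3, 5}.
g = 2: 2^15 ≡ 1 — hits 1, so not a primitive root.
g = 3: 3^15 ≡ 30; 3^10 ≡ 25; 3^6 ≡ 16 — none is 1, so 3 is a primitive root.
Hence the least primitive root of 31 is 3.

3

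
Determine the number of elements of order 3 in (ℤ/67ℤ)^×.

φ(67) = 67 − 1 = 66 = 2 · 3 · 11.
Since (Z/67Z)^× is cyclic of order 66, the number of elements of order d is φ(d) when d | 66 and 0 otherwise.
3 | 66, and φ(3) = 3 − 1 = 2.

2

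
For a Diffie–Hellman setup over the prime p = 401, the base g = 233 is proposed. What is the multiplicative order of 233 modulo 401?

400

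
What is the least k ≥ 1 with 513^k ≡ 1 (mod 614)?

By Lagrange's theorem, ord_614(513) divides φ(614) = φ(2)·φ(307) = 1·306 = 306 = 2 · 3^2 · 17.
Divisors of 306: 1, 2, 3, 6, 9, 17, 18, 34, 51, 102, 153, 306.
Test each divisor d:
513^1 ≡ 513 (mod 614)
513^2 ≡ 377 (mod 614)
513^3 ≡ 605 (mod 614)
513^6 ≡ 81 (mod 614)
513^9 ≡ 499 (mod 614)
513^17 ≡ 325 (mod 614)
513^18 ≡ 331 (mod 614)
513^34 ≡ 17 (mod 614)
513^51 ≡ 613 (mod 614)
513^102 ≡ 1 (mod 614) ✓
The smallest such exponent is 102, so the order of 513 is 102.

102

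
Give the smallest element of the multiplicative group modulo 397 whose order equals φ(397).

5

φ(397) = 397 − 1 = 396 = 2^2 · 3^2 · 11.
Test candidates g = 2, 3, … against the prime factors q ∈ {2, 3, 11} of φ(397): g is a generator iff g^(396/q) ≢ 1 for every such q.
g = 2: 2^198 ≡ 396; 2^132 ≡ 1 — hits 1, so not a primitive root.
g = 3: 3^198 ≡ 1 — hits 1, so not a primitive root.
g = 4: 4^198 ≡ 1 — hits 1, so not a primitive root.
g = 5: 5^198 ≡ 396; 5^132 ≡ 362; 5^36 ≡ 290 — none is 1, so 5 is a primitive root.
The smallest primitive root modulo 397 is 5.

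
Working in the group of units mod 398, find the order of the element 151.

The order of 151 must divide φ(398) = φ(2)·φ(199) = 1·198 = 198 = 2 · 3^2 · 11.
Divisors of 198: 1, 2, 3, 6, 9, 11, 18, 22, 33, 66, 99, 198.
Test each divisor d:
151^1 ≡ 151
151^2 ≡ 115
151^3 ≡ 251
151^6 ≡ 117
151^9 ≡ 313
151^11 ≡ 175
151^18 ≡ 61
151^22 ≡ 377
151^33 ≡ 305
151^66 ≡ 291
151^99 ≡ 1
Therefore the multiplicative order of 151 modulo 398 is 99.

99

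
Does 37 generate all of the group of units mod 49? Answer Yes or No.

No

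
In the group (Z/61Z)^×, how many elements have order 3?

2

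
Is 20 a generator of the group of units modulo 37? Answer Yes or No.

Yes

φ(37) = 37 − 1 = 36 = 2^2 · 3^2.
It suffices to check that the order of 20 is not a proper divisor of 36: compute 20^(36/q) for q ∈ {2, 3}.
20^18 ≡ 36 (mod 37)  [q = 2: ≢ 1 ✓]
20^12 ≡ 26 (mod 37)  [q = 3: ≢ 1 ✓]
All checks pass, so 20 has order 36 and is a primitive root modulo 37.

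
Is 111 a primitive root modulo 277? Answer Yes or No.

Yes

φ(277) = 277 − 1 = 276 = 2^2 · 3 · 23.
It suffices to check that the order of 111 is not a proper divisor of 276: compute 111^(276/q) for q ∈ {2, 3, 23}.
111^138 ≡ 276 (mod 277)  [q = 2: ≢ 1 ✓]
111^92 ≡ 160 (mod 277)  [q = 3: ≢ 1 ✓]
111^12 ≡ 236 (mod 277)  [q = 23: ≢ 1 ✓]
Every test exponent gives a nontrivial residue, hence 111 generates the full group.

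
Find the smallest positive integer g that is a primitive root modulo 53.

φ(53) = 53 − 1 = 52 = 2^2 · 13.
Test candidates g = 2, 3, … against the prime factors q ∈ {2, 13} of φ(53): g is a generator iff g^(52/q) ≢ 1 for every such q.
g = 2: 2^26 ≡ 52; 2^4 ≡ 16 — none is 1, so 2 is a primitive root.
So 2 is the smallest generator of (Z/53Z)^×.

2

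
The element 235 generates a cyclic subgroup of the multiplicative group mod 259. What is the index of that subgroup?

6

By Lagrange's theorem, ord_259(235) divides φ(259) = φ(7·37) = (7−1)·(37−1) = 6·36 = 216 = 2^3 · 3^3.
Divisors of 216: 1, 2, 3, 4, 6, 8, 9, 12, 18, 24, 27, 36, 54, 72, 108, 216.
Evaluate successive powers at the divisors of 216:
235^1 ≡ 235 (mod 259)
235^2 ≡ 58 (mod 259)
235^3 ≡ 162 (mod 259)
235^4 ≡ 256 (mod 259)
235^6 ≡ 85 (mod 259)
235^8 ≡ 9 (mod 259)
235^9 ≡ 43 (mod 259)
235^12 ≡ 232 (mod 259)
235^18 ≡ 36 (mod 259)
235^24 ≡ 211 (mod 259)
235^27 ≡ 253 (mod 259)
235^36 ≡ 1 (mod 259) ✓
So ord_259(235) = 36, hence |⟨235⟩| = 36.
[(Z/259Z)^× : ⟨235⟩] = 216/36 = 6.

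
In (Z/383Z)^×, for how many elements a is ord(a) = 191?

190

φ(383) = 383 − 1 = 382 = 2 · 191.
(Z/383Z)^× is cyclic (|G| = 382); a cyclic group of order m has exactly φ(d) elements of each order d | m, and none otherwise.
191 | 382, and φ(191) = 191 − 1 = 190.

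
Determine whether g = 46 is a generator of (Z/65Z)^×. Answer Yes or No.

65 = 5 · 13 is a product of two distinct odd primes, so (Z/65Z)^× ≅ (Z/5Z)^× × (Z/13Z)^× is not cyclic.
No primitive root modulo 65 exists; in particular 46 is not one.

No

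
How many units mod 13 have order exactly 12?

φ(13) = 13 − 1 = 12 = 2^2 · 3.
Since (Z/13Z)^× is cyclic of order 12, the number of elements of order d is φ(d) when d | 12 and 0 otherwise.
12 = 2^2 · 3 divides 12, and φ(12) = 4.

4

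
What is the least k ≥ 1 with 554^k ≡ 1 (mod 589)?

By Lagrange's theorem, ord_589(554) divides φ(589) = φ(19·31) = (19−1)·(31−1) = 18·30 = 540 = 2^2 · 3^3 · 5.
Divisors of 540: 1, 2, 3, 4, 5, 6, 9, 10, 12, 15, 18, 20, 27, 30, 36, 45, 54, 60, 90, 108, 135, 180, 270, 540.
Compute 554^d (mod 589) for the divisors d until we hit 1:
554^1 ≡ 554
554^2 ≡ 47
554^3 ≡ 122
554^4 ≡ 442
554^5 ≡ 433
554^6 ≡ 159
554^9 ≡ 550
554^10 ≡ 187
554^12 ≡ 543
554^15 ≡ 278
554^18 ≡ 343
554^20 ≡ 218
554^27 ≡ 170
554^30 ≡ 125
554^36 ≡ 438
554^45 ≡ 588
554^54 ≡ 39
554^60 ≡ 311
554^90 ≡ 1
So ord_589(554) = 90.

90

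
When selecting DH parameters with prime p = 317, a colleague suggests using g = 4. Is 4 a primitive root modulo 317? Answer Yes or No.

No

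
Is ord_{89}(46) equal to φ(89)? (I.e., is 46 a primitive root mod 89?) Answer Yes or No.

φ(89) = 89 − 1 = 88 = 2^3 · 11.
46 is a primitive root mod 89 iff 46^(φ(89)/q) ≢ 1 for every prime q | φ(89), i.e. q ∈ {2, 11}.
46^44 ≡ 88 (mod 89)  [q = 2: ≢ 1 ✓]
46^8 ≡ 67 (mod 89)  [q = 11: ≢ 1 ✓]
All checks pass, so 46 has order 88 and is a primitive root modulo 89.

Yes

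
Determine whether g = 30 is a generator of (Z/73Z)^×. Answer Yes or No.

No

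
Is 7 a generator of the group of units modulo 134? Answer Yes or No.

φ(134) = φ(2)·φ(67) = 1·66 = 66 = 2 · 3 · 11.
It suffices to check that the order of 7 is not a proper divisor of 66: compute 7^(66/q) for q ∈ {2, 3, 11}.
7^33 ≡ 133 (mod 134)  [q = 2: ≢ 1 ✓]
7^22 ≡ 29 (mod 134)  [q = 3: ≢ 1 ✓]
7^6 ≡ 131 (mod 134)  [q = 11: ≢ 1 ✓]
Every test exponent gives a nontrivial residue, hence 7 generates the full group.

Yes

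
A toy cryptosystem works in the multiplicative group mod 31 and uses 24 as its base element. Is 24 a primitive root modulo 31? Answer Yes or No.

Yes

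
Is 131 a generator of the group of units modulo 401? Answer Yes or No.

Yes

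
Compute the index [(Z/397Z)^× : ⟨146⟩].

The order of 146 must divide φ(397) = 397 − 1 = 396 = 2^2 · 3^2 · 11.
Divisors of 396: 1, 2, 3, 4, 6, 9, 11, 12, 18, 22, 33, 36, 44, 66, 99, 132, 198, 396.
Test each divisor d:
146^1 ≡ 146 (mod 397)
146^2 ≡ 275 (mod 397)
146^3 ≡ 53 (mod 397)
146^4 ≡ 195 (mod 397)
146^6 ≡ 30 (mod 397)
146^9 ≡ 2 (mod 397)
146^11 ≡ 153 (mod 397)
146^12 ≡ 106 (mod 397)
146^18 ≡ 4 (mod 397)
146^22 ≡ 383 (mod 397)
146^33 ≡ 240 (mod 397)
146^36 ≡ 16 (mod 397)
146^44 ≡ 196 (mod 397)
146^66 ≡ 35 (mod 397)
146^99 ≡ 63 (mod 397)
146^132 ≡ 34 (mod 397)
146^198 ≡ 396 (mod 397)
146^396 ≡ 1 (mod 397) ✓
The order of 146 is 396, so the subgroup it generates has 396 elements.
Index = |(Z/397Z)^×| / |⟨146⟩| = 396 / 396 = 1.

1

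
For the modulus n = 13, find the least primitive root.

2

φ(13) = 13 − 1 = 12 = 2^2 · 3.
Test candidates g = 2, 3, … against the prime factors q ∈ {2, 3} of φ(13): g is a generator iff g^(12/q) ≢ 1 for every such q.
g = 2: 2^6 ≡ 12; 2^4 ≡ 3 — none is 1, so 2 is a primitive root.
The smallest primitive root modulo 13 is 2.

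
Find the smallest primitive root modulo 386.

5

φ(386) = φ(2)·φ(193) = 1·192 = 192 = 2^6 · 3.
Test candidates g = 2, 3, … against the prime factors q ∈ {2, 3} of φ(386): g is a generator iff g^(192/q) ≢ 1 for every such q.
g = 2: gcd(2, 386) = 2 > 1, not a unit — skip.
g = 3: 3^96 ≡ 1 — hits 1, so not a primitive root.
g = 4: gcd(4, 386) = 2 > 1, not a unit — skip.
g = 5: 5^96 ≡ 385; 5^64 ≡ 277 — none is 1, so 5 is a primitive root.
So 5 is the smallest generator of (Z/386Z)^×.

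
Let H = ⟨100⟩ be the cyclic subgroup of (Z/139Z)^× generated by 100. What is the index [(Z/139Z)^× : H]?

6

The order of 100 must divide φ(139) = 139 − 1 = 138 = 2 · 3 · 23.
Divisors of 138: 1, 2, 3, 6, 23, 46, 69, 138.
Check 100^d mod 139 for each divisor in increasing order:
100^1 ≡ 100 (mod 139)
100^2 ≡ 131 (mod 139)
100^3 ≡ 34 (mod 139)
100^6 ≡ 44 (mod 139)
100^23 ≡ 1 (mod 139) ✓
So ord_139(100) = 23, hence |⟨100⟩| = 23.
[(Z/139Z)^× : ⟨100⟩] = 138/23 = 6.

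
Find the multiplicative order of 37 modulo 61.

20

By Lagrange's theorem, ord_61(37) divides φ(61) = 61 − 1 = 60 = 2^2 · 3 · 5.
Divisors of 60: 1, 2, 3, 4, 5, 6, 10, 12, 15, 20, 30, 60.
Check 37^d mod 61 for each divisor in increasing order:
37^1 ≡ 37 (mod 61)
37^2 ≡ 27 (mod 61)
37^3 ≡ 23 (mod 61)
37^4 ≡ 58 (mod 61)
37^5 ≡ 11 (mod 61)
37^6 ≡ 41 (mod 61)
37^10 ≡ 60 (mod 61)
37^12 ≡ 34 (mod 61)
37^15 ≡ 50 (mod 61)
37^20 ≡ 1 (mod 61) ✓
The smallest such exponent is 20, so the order of 37 is 20.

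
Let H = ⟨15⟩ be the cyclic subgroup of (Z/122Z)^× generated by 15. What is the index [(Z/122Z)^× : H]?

4

The order of 15 must divide φ(122) = φ(2)·φ(61) = 1·60 = 60 = 2^2 · 3 · 5.
Divisors of 60: 1, 2, 3, 4, 5, 6, 10, 12, 15, 20, 30, 60.
Compute 15^d (mod 122) for the divisors d until we hit 1:
15^1 ≡ 15
15^2 ≡ 103
15^3 ≡ 81
15^4 ≡ 117
15^5 ≡ 47
15^6 ≡ 95
15^10 ≡ 13
15^12 ≡ 119
15^15 ≡ 1
The order of 15 is 15, so the subgroup it generates has 15 elements.
Index = |(Z/122Z)^×| / |⟨15⟩| = 60 / 15 = 4.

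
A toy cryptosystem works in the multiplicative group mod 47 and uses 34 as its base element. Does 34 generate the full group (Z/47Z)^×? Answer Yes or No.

φ(47) = 47 − 1 = 46 = 2 · 23.
Test 34^(46/q) mod 47 for each prime factor q of 46:
34^23 ≡ 1 (mod 47)  [q = 2: ≡ 1 ✗]
34^2 ≡ 28 (mod 47)  [q = 23: ≢ 1 ✓]
Since 34^23 ≡ 1, the order of 34 divides 23 < 46, so 34 is not a primitive root.

No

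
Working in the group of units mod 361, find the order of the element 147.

The order of 147 must divide φ(361) = φ(19^2) = 19·(19−1) = 342 = 2 · 3^2 · 19.
Divisors of 342: 1, 2, 3, 6, 9, 18, 19, 38, 57, 114, 171, 342.
Compute 147^d (mod 361) for the divisors d until we hit 1:
147^1 ≡ 147 (mod 361)
147^2 ≡ 310 (mod 361)
147^3 ≡ 84 (mod 361)
147^6 ≡ 197 (mod 361)
147^9 ≡ 303 (mod 361)
147^18 ≡ 115 (mod 361)
147^19 ≡ 299 (mod 361)
147^38 ≡ 234 (mod 361)
147^57 ≡ 293 (mod 361)
147^114 ≡ 292 (mod 361)
147^171 ≡ 360 (mod 361)
147^342 ≡ 1 (mod 361) ✓
The smallest such exponent is 342, so the order of 147 is 342.

342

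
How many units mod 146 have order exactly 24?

8

φ(146) = φ(2)·φ(73) = 1·72 = 72 = 2^3 · 3^2.
(Z/146Z)^× is cyclic (|G| = 72); a cyclic group of order m has exactly φ(d) elements of each order d | m, and none otherwise.
24 = 2^3 · 3 divides 72, and φ(24) = 8.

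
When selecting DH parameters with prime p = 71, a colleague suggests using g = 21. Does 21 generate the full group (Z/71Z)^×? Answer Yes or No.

Yes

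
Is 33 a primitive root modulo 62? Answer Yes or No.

No

φ(62) = φ(2)·φ(31) = 1·30 = 30 = 2 · 3 · 5.
Test 33^(30/q) mod 62 for each prime factor q of 30:
33^15 ≡ 1 (mod 62)  [q = 2: ≡ 1 ✗]
33^10 ≡ 1 (mod 62)  [q = 3: ≡ 1 ✗]
33^6 ≡ 33 (mod 62)  [q = 5: ≢ 1 ✓]
Since 33^15 ≡ 1, the order of 33 divides 15 < 30, so 33 is not a primitive root.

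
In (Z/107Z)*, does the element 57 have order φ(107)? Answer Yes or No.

φ(107) = 107 − 1 = 106 = 2 · 53.
57 is a primitive root mod 107 iff 57^(φ(107)/q) ≢ 1 for every prime q | φ(107), i.e. q ∈ {2, 53}.
57^53 ≡ 1 (mod 107)  [q = 2: ≡ 1 ✗]
57^2 ≡ 39 (mod 107)  [q = 53: ≢ 1 ✓]
Since 57^53 ≡ 1, the order of 57 divides 53 < 106, so 57 is not a primitive root.

No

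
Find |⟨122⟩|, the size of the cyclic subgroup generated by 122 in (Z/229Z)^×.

Since 122 ∈ (Z/229Z)^×, its order divides φ(229) = 229 − 1 = 228 = 2^2 · 3 · 19.
Divisors of 228: 1, 2, 3, 4, 6, 12, 19, 38, 57, 76, 114, 228.
Evaluate successive powers at the divisors of 228:
122^1 ≡ 122 (mod 229)
122^2 ≡ 228 (mod 229)
122^3 ≡ 107 (mod 229)
122^4 ≡ 1 (mod 229) ✓
Hence ord(122) = 4.

4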